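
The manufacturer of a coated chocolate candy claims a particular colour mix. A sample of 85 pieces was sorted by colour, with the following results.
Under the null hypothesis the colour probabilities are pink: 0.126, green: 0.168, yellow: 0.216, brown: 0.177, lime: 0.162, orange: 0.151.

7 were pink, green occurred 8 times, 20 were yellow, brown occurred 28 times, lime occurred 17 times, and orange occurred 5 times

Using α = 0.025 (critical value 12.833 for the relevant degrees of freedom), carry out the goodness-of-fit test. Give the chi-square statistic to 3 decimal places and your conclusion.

Expected counts E_i = n·p_i: 85×0.126 = 10.71, 85×0.168 = 14.28, 85×0.216 = 18.36, 85×0.177 = 15.045, 85×0.162 = 13.77, 85×0.151 = 12.835.
cat         O        E   (O−E)²/E
pink        7    10.71     1.2852
green       8    14.28     2.7618
yellow     20    18.36     0.1465
brown      28   15.045    11.1553
lime       17    13.77     0.7577
orange      5   12.835     4.7828
Sum = 20.889
df = 5. Since 20.889 > 12.833, we reject H₀.

20.889; reject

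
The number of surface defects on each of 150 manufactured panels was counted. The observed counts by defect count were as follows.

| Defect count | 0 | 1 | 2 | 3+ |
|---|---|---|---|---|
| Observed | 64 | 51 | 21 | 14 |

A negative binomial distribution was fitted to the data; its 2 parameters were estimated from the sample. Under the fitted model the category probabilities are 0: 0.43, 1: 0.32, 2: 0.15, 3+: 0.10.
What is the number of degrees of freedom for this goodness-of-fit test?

There are k = 4 categories and 2 parameters estimated from the data, so df = 4 − 1 − 2 = 1.

1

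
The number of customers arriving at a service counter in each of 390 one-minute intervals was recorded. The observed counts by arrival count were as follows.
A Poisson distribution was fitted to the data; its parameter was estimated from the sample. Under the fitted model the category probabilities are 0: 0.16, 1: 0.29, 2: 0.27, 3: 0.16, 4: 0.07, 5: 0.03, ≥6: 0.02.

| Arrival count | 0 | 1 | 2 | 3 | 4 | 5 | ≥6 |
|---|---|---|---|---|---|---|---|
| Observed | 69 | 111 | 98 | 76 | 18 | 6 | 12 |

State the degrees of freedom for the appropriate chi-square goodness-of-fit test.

There are k = 7 categories and 1 parameter estimated from the data, so df = 7 − 1 − 1 = 5.

5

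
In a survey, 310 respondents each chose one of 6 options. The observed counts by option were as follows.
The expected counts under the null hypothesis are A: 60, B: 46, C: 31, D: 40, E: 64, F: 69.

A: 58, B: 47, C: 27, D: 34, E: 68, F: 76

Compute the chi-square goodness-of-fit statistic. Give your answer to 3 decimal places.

A: (58 − 60)²/60 = 4/60 = 0.0667
B: (47 − 46)²/46 = 1/46 = 0.0217
C: (27 − 31)²/31 = 16/31 = 0.5161
D: (34 − 40)²/40 = 36/40 = 0.9000
E: (68 − 64)²/64 = 16/64 = 0.2500
F: (76 − 69)²/69 = 49/69 = 0.7101
Sum = 2.465

2.465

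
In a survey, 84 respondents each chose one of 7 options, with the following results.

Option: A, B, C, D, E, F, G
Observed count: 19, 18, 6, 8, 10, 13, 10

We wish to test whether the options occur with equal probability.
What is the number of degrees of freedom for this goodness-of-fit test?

There are k = 7 categories and no parameters were estimated from the data, so df = 7 − 1 = 6.

6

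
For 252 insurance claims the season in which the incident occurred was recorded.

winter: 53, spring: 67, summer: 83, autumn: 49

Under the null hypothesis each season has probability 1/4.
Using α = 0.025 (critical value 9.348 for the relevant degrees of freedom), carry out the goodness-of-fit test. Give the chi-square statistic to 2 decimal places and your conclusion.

Expected count for each of the 4 categories: 252/4 = 63.
χ² = (53−63)²/63 + (67−63)²/63 + (83−63)²/63 + (49−63)²/63
   = 1.587 + 0.254 + 6.349 + 3.111
Sum = 11.30
df = 3. Since 11.30 > 9.348, we reject H₀.

11.30; reject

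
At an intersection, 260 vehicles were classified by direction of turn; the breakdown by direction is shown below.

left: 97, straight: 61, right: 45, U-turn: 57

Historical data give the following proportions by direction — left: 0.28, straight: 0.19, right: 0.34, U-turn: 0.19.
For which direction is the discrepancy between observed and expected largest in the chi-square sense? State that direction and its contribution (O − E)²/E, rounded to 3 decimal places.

Expected counts E_i = n·p_i: 260×0.28 = 72.8, 260×0.19 = 49.4, 260×0.34 = 88.4, 260×0.19 = 49.4.
χ² = (97−72.8)²/72.8 + (61−49.4)²/49.4 + (45−88.4)²/88.4 + (57−49.4)²/49.4
   = 8.0445 + 2.7239 + 21.3072 + 1.1692
The largest term is for right: 21.307.

right, 21.307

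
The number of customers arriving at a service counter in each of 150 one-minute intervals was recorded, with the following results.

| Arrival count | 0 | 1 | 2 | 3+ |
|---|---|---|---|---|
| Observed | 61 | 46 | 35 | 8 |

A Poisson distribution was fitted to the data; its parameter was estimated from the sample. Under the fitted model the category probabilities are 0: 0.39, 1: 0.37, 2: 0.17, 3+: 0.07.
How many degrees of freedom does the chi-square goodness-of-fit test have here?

2

There are k = 4 categories and 1 parameter estimated from the data, so df = 4 − 1 − 1 = 2.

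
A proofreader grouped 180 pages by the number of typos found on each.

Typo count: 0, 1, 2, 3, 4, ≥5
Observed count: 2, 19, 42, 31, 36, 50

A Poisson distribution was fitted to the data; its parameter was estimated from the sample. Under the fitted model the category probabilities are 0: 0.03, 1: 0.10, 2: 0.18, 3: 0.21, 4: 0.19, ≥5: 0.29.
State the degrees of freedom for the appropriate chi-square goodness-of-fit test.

4

There are k = 6 categories and 1 parameter estimated from the data, so df = 6 − 1 − 1 = 4.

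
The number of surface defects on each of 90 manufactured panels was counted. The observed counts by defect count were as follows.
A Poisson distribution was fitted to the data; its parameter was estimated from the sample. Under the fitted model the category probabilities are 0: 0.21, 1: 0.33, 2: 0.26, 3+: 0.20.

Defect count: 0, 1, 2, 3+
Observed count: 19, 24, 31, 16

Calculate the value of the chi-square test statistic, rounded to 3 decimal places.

3.785

Expected counts E_i = n·p_i: 90×0.21 = 18.9, 90×0.33 = 29.7, 90×0.26 = 23.4, 90×0.20 = 18.
0: (19 − 18.9)²/18.9 = 0.01/18.9 = 0.0005
1: (24 − 29.7)²/29.7 = 32.49/29.7 = 1.0939
2: (31 − 23.4)²/23.4 = 57.76/23.4 = 2.4684
3+: (16 − 18)²/18 = 4/18 = 0.2222
Sum = 3.785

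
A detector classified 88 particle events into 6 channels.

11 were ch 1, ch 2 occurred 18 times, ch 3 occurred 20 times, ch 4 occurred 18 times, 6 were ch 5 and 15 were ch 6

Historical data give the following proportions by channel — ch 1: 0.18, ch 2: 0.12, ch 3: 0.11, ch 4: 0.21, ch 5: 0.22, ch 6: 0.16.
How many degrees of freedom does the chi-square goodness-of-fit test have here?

There are k = 6 categories and no parameters were estimated from the data, so df = 6 − 1 = 5.

5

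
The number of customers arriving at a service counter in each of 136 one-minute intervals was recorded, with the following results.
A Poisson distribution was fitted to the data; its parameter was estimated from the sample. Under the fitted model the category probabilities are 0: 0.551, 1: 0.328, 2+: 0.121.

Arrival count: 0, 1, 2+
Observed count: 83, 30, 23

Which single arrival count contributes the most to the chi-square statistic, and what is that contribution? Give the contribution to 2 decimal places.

Expected counts E_i = n·p_i: 136×0.551 = 74.936, 136×0.328 = 44.608, 136×0.121 = 16.456.
cat         O        E   (O−E)²/E
0          83   74.936      0.868
1          30   44.608      4.784
2+         23   16.456      2.602
The largest term is for 1: 4.78.

1, 4.78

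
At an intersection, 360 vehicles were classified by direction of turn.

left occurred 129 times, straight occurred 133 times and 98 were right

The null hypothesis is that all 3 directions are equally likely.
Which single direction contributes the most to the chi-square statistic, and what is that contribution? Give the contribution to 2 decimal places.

Under H₀ each category has probability 1/3, so each expected count is 360/3 = 120.
left: (129 − 120)²/120 = 81/120 = 0.675
straight: (133 − 120)²/120 = 169/120 = 1.408
right: (98 − 120)²/120 = 484/120 = 4.033
The largest term is for right: 4.03.

right, 4.03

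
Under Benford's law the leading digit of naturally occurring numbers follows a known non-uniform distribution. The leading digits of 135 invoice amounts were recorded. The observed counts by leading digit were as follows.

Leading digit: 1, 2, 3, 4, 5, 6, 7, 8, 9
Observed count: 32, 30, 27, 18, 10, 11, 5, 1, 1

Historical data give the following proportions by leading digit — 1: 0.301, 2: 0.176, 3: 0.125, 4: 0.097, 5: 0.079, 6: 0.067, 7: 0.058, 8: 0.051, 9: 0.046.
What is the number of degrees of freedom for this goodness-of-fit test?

8

There are k = 9 categories and no parameters were estimated from the data, so df = 9 − 1 = 8.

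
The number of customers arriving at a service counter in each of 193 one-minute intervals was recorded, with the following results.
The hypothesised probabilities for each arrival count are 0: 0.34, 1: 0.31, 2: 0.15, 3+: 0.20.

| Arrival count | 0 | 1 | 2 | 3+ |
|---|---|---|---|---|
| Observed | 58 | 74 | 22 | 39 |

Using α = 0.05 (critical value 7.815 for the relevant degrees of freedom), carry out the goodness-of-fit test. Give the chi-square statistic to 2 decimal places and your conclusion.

5.91; do not reject

Expected counts E_i = n·p_i: 193×0.34 = 65.62, 193×0.31 = 59.83, 193×0.15 = 28.95, 193×0.20 = 38.6.
0: (58 − 65.62)²/65.62 = 58.0644/65.62 = 0.885
1: (74 − 59.83)²/59.83 = 200.7889/59.83 = 3.356
2: (22 − 28.95)²/28.95 = 48.3025/28.95 = 1.668
3+: (39 − 38.6)²/38.6 = 0.16/38.6 = 0.004
Sum = 5.91
df = 3. Since 5.91 < 7.815, we do not reject H₀.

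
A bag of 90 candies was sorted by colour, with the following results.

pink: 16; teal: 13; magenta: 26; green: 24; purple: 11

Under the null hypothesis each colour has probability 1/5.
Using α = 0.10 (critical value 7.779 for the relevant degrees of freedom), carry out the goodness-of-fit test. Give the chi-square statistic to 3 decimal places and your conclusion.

9.889; reject

Expected count for each of the 5 categories: 90/5 = 18.
χ² = (16−18)²/18 + (13−18)²/18 + (26−18)²/18 + (24−18)²/18 + (11−18)²/18
   = 0.2222 + 1.3889 + 3.5556 + 2.0000 + 2.7222
Sum = 9.889
df = 4. Since 9.889 > 7.779, we reject H₀.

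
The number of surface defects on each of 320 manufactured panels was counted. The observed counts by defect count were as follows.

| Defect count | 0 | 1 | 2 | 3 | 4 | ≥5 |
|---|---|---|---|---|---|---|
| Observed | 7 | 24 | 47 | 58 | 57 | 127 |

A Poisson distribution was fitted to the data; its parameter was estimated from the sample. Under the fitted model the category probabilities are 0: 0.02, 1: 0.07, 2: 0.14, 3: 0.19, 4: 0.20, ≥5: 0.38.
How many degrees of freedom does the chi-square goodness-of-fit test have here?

There are k = 6 categories and 1 parameter estimated from the data, so df = 6 − 1 − 1 = 4.

4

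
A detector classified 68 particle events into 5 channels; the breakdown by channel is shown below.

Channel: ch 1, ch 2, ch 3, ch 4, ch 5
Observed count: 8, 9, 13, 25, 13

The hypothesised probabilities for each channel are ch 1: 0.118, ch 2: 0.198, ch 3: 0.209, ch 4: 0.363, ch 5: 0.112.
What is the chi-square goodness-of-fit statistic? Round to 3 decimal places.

Expected counts E_i = n·p_i: 68×0.118 = 8.024, 68×0.198 = 13.464, 68×0.209 = 14.212, 68×0.363 = 24.684, 68×0.112 = 7.616.
χ² = (8−8.024)²/8.024 + (9−13.464)²/13.464 + (13−14.212)²/14.212 + (25−24.684)²/24.684 + (13−7.616)²/7.616
   = 0.0001 + 1.4800 + 0.1034 + 0.0040 + 3.8061
Sum = 5.394

5.394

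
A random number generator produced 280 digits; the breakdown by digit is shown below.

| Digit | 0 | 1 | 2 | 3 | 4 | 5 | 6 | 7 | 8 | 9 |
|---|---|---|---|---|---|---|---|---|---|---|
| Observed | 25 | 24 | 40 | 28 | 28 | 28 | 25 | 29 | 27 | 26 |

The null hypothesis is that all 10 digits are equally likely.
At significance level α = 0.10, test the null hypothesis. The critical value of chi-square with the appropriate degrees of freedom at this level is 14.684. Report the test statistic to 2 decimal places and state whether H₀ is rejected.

Under H₀ each category has probability 1/10, so each expected count is 280/10 = 28.
0: (25 − 28)²/28 = 9/28 = 0.321
1: (24 − 28)²/28 = 16/28 = 0.571
2: (40 − 28)²/28 = 144/28 = 5.143
3: (28 − 28)²/28 = 0/28 = 0.000
4: (28 − 28)²/28 = 0/28 = 0.000
5: (28 − 28)²/28 = 0/28 = 0.000
6: (25 − 28)²/28 = 9/28 = 0.321
7: (29 − 28)²/28 = 1/28 = 0.036
8: (27 − 28)²/28 = 1/28 = 0.036
9: (26 − 28)²/28 = 4/28 = 0.143
Sum = 6.57
df = 9. Since 6.57 < 14.684, we do not reject H₀.

6.57; do not reject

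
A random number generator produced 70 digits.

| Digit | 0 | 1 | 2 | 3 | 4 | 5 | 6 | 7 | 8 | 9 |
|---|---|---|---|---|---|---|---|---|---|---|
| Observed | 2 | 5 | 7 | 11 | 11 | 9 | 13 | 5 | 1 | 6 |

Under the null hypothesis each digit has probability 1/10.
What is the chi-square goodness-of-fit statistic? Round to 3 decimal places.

20.286

Under H₀ each category has probability 1/10, so each expected count is 70/10 = 7.
χ² = (2−7)²/7 + (5−7)²/7 + (7−7)²/7 + (11−7)²/7 + (11−7)²/7 + (9−7)²/7 + (13−7)²/7 + (5−7)²/7 + (1−7)²/7 + (6−7)²/7
   = 3.5714 + 0.5714 + 0.0000 + 2.2857 + 2.2857 + 0.5714 + 5.1429 + 0.5714 + 5.1429 + 0.1429
Sum = 20.286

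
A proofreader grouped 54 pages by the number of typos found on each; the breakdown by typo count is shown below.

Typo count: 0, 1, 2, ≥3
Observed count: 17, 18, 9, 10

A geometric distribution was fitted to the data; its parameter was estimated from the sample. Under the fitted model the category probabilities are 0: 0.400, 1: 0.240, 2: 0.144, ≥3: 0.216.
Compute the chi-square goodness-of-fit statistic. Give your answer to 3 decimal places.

Expected counts E_i = n·p_i: 54×0.400 = 21.6, 54×0.240 = 12.96, 54×0.144 = 7.776, 54×0.216 = 11.664.
0: (17 − 21.6)²/21.6 = 21.16/21.6 = 0.9796
1: (18 − 12.96)²/12.96 = 25.4016/12.96 = 1.9600
2: (9 − 7.776)²/7.776 = 1.498176/7.776 = 0.1927
≥3: (10 − 11.664)²/11.664 = 2.768896/11.664 = 0.2374
Sum = 3.370

3.370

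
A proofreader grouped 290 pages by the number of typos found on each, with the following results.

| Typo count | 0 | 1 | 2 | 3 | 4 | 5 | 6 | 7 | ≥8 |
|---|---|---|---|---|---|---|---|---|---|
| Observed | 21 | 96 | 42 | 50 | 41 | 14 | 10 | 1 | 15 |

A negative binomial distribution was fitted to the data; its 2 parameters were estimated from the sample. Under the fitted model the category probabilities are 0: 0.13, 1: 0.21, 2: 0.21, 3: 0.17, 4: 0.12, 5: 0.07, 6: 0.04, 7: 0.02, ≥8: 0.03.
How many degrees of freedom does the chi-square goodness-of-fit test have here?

6

There are k = 9 categories and 2 parameters estimated from the data, so df = 9 − 1 − 2 = 6.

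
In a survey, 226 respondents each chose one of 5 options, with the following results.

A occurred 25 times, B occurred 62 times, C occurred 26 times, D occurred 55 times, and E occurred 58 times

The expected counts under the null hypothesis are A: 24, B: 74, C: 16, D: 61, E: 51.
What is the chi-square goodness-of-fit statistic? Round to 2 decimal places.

9.79

A: (25 − 24)²/24 = 1/24 = 0.042
B: (62 − 74)²/74 = 144/74 = 1.946
C: (26 − 16)²/16 = 100/16 = 6.250
D: (55 − 61)²/61 = 36/61 = 0.590
E: (58 − 51)²/51 = 49/51 = 0.961
Sum = 9.79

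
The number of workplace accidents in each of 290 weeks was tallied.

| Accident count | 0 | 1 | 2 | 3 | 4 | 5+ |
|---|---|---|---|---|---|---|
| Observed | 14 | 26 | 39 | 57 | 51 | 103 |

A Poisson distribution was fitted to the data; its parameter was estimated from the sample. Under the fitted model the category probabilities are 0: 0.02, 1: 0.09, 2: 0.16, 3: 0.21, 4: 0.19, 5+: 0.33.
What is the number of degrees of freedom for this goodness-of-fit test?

4

There are k = 6 categories and 1 parameter estimated from the data, so df = 6 − 1 − 1 = 4.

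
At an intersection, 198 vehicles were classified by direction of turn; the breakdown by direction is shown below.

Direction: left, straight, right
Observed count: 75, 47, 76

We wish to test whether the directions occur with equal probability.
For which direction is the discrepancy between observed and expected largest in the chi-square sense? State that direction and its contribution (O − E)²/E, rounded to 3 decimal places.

straight, 5.470

Under H₀ each category has probability 1/3, so each expected count is 198/3 = 66.
cat           O        E   (O−E)²/E
left         75       66     1.2273
straight     47       66     5.4697
right        76       66     1.5152
The largest term is for straight: 5.470.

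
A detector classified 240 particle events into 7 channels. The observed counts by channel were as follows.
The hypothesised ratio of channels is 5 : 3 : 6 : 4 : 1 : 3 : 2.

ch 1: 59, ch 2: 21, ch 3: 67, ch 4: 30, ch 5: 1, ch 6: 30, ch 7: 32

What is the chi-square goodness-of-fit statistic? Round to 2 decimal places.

Ratio total = 24. Expected counts: 240×5/24 = 50, 240×3/24 = 30, 240×6/24 = 60, 240×4/24 = 40, 240×1/24 = 10, 240×3/24 = 30, 240×2/24 = 20.
χ² = (59−50)²/50 + (21−30)²/30 + (67−60)²/60 + (30−40)²/40 + (1−10)²/10 + (30−30)²/30 + (32−20)²/20
   = 1.620 + 2.700 + 0.817 + 2.500 + 8.100 + 0.000 + 7.200
Sum = 22.94

22.94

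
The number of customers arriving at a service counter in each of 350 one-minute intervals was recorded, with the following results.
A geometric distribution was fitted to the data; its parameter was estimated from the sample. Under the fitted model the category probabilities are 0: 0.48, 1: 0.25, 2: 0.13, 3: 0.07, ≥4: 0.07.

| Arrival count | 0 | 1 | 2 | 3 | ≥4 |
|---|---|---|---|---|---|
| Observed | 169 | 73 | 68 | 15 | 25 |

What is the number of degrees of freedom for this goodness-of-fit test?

There are k = 5 categories and 1 parameter estimated from the data, so df = 5 − 1 − 1 = 3.

3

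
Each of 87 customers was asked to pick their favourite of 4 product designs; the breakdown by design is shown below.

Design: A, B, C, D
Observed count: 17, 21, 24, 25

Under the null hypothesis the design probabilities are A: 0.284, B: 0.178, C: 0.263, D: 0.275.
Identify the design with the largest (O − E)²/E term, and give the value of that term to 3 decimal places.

A, 2.405

Expected counts E_i = n·p_i: 87×0.284 = 24.708, 87×0.178 = 15.486, 87×0.263 = 22.881, 87×0.275 = 23.925.
χ² = (17−24.708)²/24.708 + (21−15.486)²/15.486 + (24−22.881)²/22.881 + (25−23.925)²/23.925
   = 2.4046 + 1.9633 + 0.0547 + 0.0483
The largest term is for A: 2.405.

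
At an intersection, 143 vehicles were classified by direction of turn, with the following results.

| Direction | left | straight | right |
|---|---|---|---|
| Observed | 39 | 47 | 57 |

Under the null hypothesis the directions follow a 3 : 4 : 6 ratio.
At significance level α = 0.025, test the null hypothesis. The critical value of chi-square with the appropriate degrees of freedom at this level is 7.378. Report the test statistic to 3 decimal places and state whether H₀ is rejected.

2.523; do not reject

Ratio total = 13. Expected counts: 143×3/13 = 33, 143×4/13 = 44, 143×6/13 = 66.
left: (39 − 33)²/33 = 36/33 = 1.0909
straight: (47 − 44)²/44 = 9/44 = 0.2045
right: (57 − 66)²/66 = 81/66 = 1.2273
Sum = 2.523
df = 2. Since 2.523 < 7.378, we do not reject H₀.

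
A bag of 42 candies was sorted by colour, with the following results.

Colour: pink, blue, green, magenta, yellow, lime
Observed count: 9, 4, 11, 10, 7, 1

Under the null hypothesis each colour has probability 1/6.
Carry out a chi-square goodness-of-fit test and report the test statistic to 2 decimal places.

10.57

Expected count for each of the 6 categories: 42/6 = 7.
χ² = (9−7)²/7 + (4−7)²/7 + (11−7)²/7 + (10−7)²/7 + (7−7)²/7 + (1−7)²/7
   = 0.571 + 1.286 + 2.286 + 1.286 + 0.000 + 5.143
Sum = 10.57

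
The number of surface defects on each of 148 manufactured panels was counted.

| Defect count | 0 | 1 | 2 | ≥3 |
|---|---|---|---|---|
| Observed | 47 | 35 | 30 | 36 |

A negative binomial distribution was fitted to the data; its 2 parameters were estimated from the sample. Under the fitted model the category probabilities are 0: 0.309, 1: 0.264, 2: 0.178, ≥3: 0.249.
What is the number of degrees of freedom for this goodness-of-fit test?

1

There are k = 4 categories and 2 parameters estimated from the data, so df = 4 − 1 − 2 = 1.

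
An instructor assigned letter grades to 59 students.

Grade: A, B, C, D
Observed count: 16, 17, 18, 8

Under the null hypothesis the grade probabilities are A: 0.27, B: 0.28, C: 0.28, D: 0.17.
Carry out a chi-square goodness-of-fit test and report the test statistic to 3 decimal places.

0.558

Expected counts E_i = n·p_i: 59×0.27 = 15.93, 59×0.28 = 16.52, 59×0.28 = 16.52, 59×0.17 = 10.03.
χ² = (16−15.93)²/15.93 + (17−16.52)²/16.52 + (18−16.52)²/16.52 + (8−10.03)²/10.03
   = 0.0003 + 0.0139 + 0.1326 + 0.4109
Sum = 0.558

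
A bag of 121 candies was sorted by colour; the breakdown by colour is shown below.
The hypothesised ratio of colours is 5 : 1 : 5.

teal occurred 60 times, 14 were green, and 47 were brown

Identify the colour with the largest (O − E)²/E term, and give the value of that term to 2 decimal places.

Ratio total = 11. Expected counts: 121×5/11 = 55, 121×1/11 = 11, 121×5/11 = 55.
cat         O        E   (O−E)²/E
teal       60       55      0.455
green      14       11      0.818
brown      47       55      1.164
The largest term is for brown: 1.16.

brown, 1.16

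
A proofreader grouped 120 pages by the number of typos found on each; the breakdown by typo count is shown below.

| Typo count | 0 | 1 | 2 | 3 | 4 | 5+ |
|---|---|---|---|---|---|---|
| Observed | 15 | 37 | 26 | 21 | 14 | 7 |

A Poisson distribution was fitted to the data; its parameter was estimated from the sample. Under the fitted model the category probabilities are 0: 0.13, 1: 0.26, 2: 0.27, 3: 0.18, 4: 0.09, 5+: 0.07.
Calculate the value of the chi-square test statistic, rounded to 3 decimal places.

3.564

Expected counts E_i = n·p_i: 120×0.13 = 15.6, 120×0.26 = 31.2, 120×0.27 = 32.4, 120×0.18 = 21.6, 120×0.09 = 10.8, 120×0.07 = 8.4.
cat         O        E   (O−E)²/E
0          15     15.6     0.0231
1          37     31.2     1.0782
2          26     32.4     1.2642
3          21     21.6     0.0167
4          14     10.8     0.9481
5+          7      8.4     0.2333
Sum = 3.564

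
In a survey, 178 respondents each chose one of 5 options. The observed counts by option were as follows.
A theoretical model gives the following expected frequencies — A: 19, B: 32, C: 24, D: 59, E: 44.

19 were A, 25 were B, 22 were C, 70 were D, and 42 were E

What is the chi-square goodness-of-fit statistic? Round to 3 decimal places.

cat         O        E   (O−E)²/E
A          19       19     0.0000
B          25       32     1.5313
C          22       24     0.1667
D          70       59     2.0508
E          42       44     0.0909
Sum = 3.840

3.840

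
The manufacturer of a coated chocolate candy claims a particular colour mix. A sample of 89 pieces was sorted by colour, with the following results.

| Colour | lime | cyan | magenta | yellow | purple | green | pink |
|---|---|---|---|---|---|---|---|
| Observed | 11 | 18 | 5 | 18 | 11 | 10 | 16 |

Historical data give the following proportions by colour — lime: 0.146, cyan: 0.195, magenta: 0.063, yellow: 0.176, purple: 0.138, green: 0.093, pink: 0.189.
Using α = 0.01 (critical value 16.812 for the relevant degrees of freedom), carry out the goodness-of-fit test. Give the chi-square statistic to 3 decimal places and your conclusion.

Expected counts E_i = n·p_i: 89×0.146 = 12.994, 89×0.195 = 17.355, 89×0.063 = 5.607, 89×0.176 = 15.664, 89×0.138 = 12.282, 89×0.093 = 8.277, 89×0.189 = 16.821.
lime: (11 − 12.994)²/12.994 = 3.976036/12.994 = 0.3060
cyan: (18 − 17.355)²/17.355 = 0.416025/17.355 = 0.0240
magenta: (5 − 5.607)²/5.607 = 0.368449/5.607 = 0.0657
yellow: (18 − 15.664)²/15.664 = 5.456896/15.664 = 0.3484
purple: (11 − 12.282)²/12.282 = 1.643524/12.282 = 0.1338
green: (10 − 8.277)²/8.277 = 2.968729/8.277 = 0.3587
pink: (16 − 16.821)²/16.821 = 0.674041/16.821 = 0.0401
Sum = 1.277
df = 6. Since 1.277 < 16.812, we do not reject H₀.

1.277; do not reject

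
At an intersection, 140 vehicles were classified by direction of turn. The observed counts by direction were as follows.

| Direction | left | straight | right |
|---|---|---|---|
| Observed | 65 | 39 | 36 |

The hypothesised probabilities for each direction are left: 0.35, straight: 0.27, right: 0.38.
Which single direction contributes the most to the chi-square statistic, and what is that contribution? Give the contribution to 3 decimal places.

Expected counts E_i = n·p_i: 140×0.35 = 49, 140×0.27 = 37.8, 140×0.38 = 53.2.
χ² = (65−49)²/49 + (39−37.8)²/37.8 + (36−53.2)²/53.2
   = 5.2245 + 0.0381 + 5.5609
The largest term is for right: 5.561.

right, 5.561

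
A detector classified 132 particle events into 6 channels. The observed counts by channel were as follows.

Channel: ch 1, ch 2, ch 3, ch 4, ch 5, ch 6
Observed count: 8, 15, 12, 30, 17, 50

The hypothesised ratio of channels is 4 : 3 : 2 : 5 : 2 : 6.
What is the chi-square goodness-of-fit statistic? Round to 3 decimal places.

Ratio total = 22. Expected counts: 132×4/22 = 24, 132×3/22 = 18, 132×2/22 = 12, 132×5/22 = 30, 132×2/22 = 12, 132×6/22 = 36.
cat         O        E   (O−E)²/E
ch 1        8       24    10.6667
ch 2       15       18     0.5000
ch 3       12       12     0.0000
ch 4       30       30     0.0000
ch 5       17       12     2.0833
ch 6       50       36     5.4444
Sum = 18.694

18.694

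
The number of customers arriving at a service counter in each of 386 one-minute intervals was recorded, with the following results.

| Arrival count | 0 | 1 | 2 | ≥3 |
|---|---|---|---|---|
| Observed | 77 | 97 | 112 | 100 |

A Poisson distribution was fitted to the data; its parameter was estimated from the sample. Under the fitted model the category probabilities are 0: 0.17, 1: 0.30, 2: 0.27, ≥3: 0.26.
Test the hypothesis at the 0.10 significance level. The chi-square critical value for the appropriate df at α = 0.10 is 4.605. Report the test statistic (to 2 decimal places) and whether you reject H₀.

Expected counts E_i = n·p_i: 386×0.17 = 65.62, 386×0.30 = 115.8, 386×0.27 = 104.22, 386×0.26 = 100.36.
χ² = (77−65.62)²/65.62 + (97−115.8)²/115.8 + (112−104.22)²/104.22 + (100−100.36)²/100.36
   = 1.974 + 3.052 + 0.581 + 0.001
Sum = 5.61
df = 2. Since 5.61 > 4.605, we reject H₀.

5.61; reject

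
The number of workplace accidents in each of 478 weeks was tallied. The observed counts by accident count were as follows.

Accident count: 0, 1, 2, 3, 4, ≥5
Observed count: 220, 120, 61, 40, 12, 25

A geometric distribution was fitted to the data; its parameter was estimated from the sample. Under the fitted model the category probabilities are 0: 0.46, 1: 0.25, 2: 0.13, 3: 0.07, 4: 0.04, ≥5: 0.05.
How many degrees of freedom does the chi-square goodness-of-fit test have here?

4

There are k = 6 categories and 1 parameter estimated from the data, so df = 6 − 1 − 1 = 4.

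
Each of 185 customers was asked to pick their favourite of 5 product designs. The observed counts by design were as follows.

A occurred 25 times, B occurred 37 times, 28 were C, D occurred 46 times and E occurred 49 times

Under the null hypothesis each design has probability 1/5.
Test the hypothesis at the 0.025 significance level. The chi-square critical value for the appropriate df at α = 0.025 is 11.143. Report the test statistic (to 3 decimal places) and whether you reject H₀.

Under H₀ each category has probability 1/5, so each expected count is 185/5 = 37.
A: (25 − 37)²/37 = 144/37 = 3.8919
B: (37 − 37)²/37 = 0/37 = 0.0000
C: (28 − 37)²/37 = 81/37 = 2.1892
D: (46 − 37)²/37 = 81/37 = 2.1892
E: (49 − 37)²/37 = 144/37 = 3.8919
Sum = 12.162
df = 4. Since 12.162 > 11.143, we reject H₀.

12.162; reject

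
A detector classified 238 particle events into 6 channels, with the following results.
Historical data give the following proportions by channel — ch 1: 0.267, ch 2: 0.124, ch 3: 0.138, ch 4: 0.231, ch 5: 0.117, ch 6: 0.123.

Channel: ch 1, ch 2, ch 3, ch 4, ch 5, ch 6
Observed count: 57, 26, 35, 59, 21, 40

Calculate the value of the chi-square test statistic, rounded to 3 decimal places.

Expected counts E_i = n·p_i: 238×0.267 = 63.546, 238×0.124 = 29.512, 238×0.138 = 32.844, 238×0.231 = 54.978, 238×0.117 = 27.846, 238×0.123 = 29.274.
χ² = (57−63.546)²/63.546 + (26−29.512)²/29.512 + (35−32.844)²/32.844 + (59−54.978)²/54.978 + (21−27.846)²/27.846 + (40−29.274)²/29.274
   = 0.6743 + 0.4179 + 0.1415 + 0.2942 + 1.6831 + 3.9300
Sum = 7.141

7.141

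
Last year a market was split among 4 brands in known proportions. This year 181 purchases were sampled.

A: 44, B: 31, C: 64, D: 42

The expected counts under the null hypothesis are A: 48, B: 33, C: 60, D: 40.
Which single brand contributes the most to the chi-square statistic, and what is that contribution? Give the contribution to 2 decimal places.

A, 0.33

A: (44 − 48)²/48 = 16/48 = 0.333
B: (31 − 33)²/33 = 4/33 = 0.121
C: (64 − 60)²/60 = 16/60 = 0.267
D: (42 − 40)²/40 = 4/40 = 0.100
The largest term is for A: 0.33.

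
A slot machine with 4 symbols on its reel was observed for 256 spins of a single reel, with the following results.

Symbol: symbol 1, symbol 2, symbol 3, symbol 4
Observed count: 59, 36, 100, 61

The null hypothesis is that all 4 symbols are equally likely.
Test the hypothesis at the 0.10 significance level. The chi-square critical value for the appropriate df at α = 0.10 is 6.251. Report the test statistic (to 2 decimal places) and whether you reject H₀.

33.03; reject

Under H₀ each category has probability 1/4, so each expected count is 256/4 = 64.
cat           O        E   (O−E)²/E
symbol 1     59       64      0.391
symbol 2     36       64     12.250
symbol 3    100       64     20.250
symbol 4     61       64      0.141
Sum = 33.03
df = 3. Since 33.03 > 6.251, we reject H₀.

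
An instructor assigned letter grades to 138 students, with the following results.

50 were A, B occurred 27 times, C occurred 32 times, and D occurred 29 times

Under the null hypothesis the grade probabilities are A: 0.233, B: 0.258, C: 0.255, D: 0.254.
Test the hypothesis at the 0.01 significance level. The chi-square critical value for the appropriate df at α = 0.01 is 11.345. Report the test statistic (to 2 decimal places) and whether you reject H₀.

13.32; reject

Expected counts E_i = n·p_i: 138×0.233 = 32.154, 138×0.258 = 35.604, 138×0.255 = 35.19, 138×0.254 = 35.052.
A: (50 − 32.154)²/32.154 = 318.479716/32.154 = 9.905
B: (27 − 35.604)²/35.604 = 74.028816/35.604 = 2.079
C: (32 − 35.19)²/35.19 = 10.1761/35.19 = 0.289
D: (29 − 35.052)²/35.052 = 36.626704/35.052 = 1.045
Sum = 13.32
df = 3. Since 13.32 > 11.345, we reject H₀.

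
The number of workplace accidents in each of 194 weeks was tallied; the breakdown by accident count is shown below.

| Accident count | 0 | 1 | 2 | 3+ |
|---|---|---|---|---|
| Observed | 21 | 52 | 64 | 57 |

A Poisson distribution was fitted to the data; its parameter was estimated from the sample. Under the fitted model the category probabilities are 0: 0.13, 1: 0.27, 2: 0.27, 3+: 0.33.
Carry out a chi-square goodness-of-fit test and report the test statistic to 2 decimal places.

Expected counts E_i = n·p_i: 194×0.13 = 25.22, 194×0.27 = 52.38, 194×0.27 = 52.38, 194×0.33 = 64.02.
χ² = (21−25.22)²/25.22 + (52−52.38)²/52.38 + (64−52.38)²/52.38 + (57−64.02)²/64.02
   = 0.706 + 0.003 + 2.578 + 0.770
Sum = 4.06

4.06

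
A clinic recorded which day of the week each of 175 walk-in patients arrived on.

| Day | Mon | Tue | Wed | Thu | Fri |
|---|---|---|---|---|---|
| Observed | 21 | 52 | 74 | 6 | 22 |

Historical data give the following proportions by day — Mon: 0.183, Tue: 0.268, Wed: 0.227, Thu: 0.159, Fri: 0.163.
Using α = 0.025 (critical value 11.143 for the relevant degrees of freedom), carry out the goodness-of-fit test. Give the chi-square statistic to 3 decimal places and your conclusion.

Expected counts E_i = n·p_i: 175×0.183 = 32.025, 175×0.268 = 46.9, 175×0.227 = 39.725, 175×0.159 = 27.825, 175×0.163 = 28.525.
Mon: (21 − 32.025)²/32.025 = 121.550625/32.025 = 3.7955
Tue: (52 − 46.9)²/46.9 = 26.01/46.9 = 0.5546
Wed: (74 − 39.725)²/39.725 = 1174.775625/39.725 = 29.5727
Thu: (6 − 27.825)²/27.825 = 476.330625/27.825 = 17.1188
Fri: (22 − 28.525)²/28.525 = 42.575625/28.525 = 1.4926
Sum = 52.534
df = 4. Since 52.534 > 11.143, we reject H₀.

52.534; reject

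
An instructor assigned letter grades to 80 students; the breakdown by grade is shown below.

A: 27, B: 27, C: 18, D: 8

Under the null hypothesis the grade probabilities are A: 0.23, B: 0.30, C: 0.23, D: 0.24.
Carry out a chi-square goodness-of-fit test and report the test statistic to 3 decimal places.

Expected counts E_i = n·p_i: 80×0.23 = 18.4, 80×0.30 = 24, 80×0.23 = 18.4, 80×0.24 = 19.2.
A: (27 − 18.4)²/18.4 = 73.96/18.4 = 4.0196
B: (27 − 24)²/24 = 9/24 = 0.3750
C: (18 − 18.4)²/18.4 = 0.16/18.4 = 0.0087
D: (8 − 19.2)²/19.2 = 125.44/19.2 = 6.5333
Sum = 10.937

10.937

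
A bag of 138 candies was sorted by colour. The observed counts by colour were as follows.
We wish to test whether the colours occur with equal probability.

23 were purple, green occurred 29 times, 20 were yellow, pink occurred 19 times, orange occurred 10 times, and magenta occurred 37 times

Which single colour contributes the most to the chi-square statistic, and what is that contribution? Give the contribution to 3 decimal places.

Under H₀ each category has probability 1/6, so each expected count is 138/6 = 23.
purple: (23 − 23)²/23 = 0/23 = 0.0000
green: (29 − 23)²/23 = 36/23 = 1.5652
yellow: (20 − 23)²/23 = 9/23 = 0.3913
pink: (19 − 23)²/23 = 16/23 = 0.6957
orange: (10 − 23)²/23 = 169/23 = 7.3478
magenta: (37 − 23)²/23 = 196/23 = 8.5217
The largest term is for magenta: 8.522.

magenta, 8.522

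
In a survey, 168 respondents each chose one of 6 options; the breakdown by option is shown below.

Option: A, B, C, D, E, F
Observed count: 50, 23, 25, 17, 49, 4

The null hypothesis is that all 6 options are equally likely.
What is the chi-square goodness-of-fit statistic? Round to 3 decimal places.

Under H₀ each category has probability 1/6, so each expected count is 168/6 = 28.
cat         O        E   (O−E)²/E
A          50       28    17.2857
B          23       28     0.8929
C          25       28     0.3214
D          17       28     4.3214
E          49       28    15.7500
F           4       28    20.5714
Sum = 59.143

59.143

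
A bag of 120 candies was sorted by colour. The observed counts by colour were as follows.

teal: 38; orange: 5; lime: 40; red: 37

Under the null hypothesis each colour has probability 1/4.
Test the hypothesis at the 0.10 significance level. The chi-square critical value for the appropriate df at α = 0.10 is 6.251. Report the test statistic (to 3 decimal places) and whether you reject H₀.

27.933; reject

Expected count for each of the 4 categories: 120/4 = 30.
teal: (38 − 30)²/30 = 64/30 = 2.1333
orange: (5 − 30)²/30 = 625/30 = 20.8333
lime: (40 − 30)²/30 = 100/30 = 3.3333
red: (37 − 30)²/30 = 49/30 = 1.6333
Sum = 27.933
df = 3. Since 27.933 > 6.251, we reject H₀.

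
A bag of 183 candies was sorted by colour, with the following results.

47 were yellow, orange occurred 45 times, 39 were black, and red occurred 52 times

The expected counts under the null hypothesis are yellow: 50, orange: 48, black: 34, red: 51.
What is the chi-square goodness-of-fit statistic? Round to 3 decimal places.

yellow: (47 − 50)²/50 = 9/50 = 0.1800
orange: (45 − 48)²/48 = 9/48 = 0.1875
black: (39 − 34)²/34 = 25/34 = 0.7353
red: (52 − 51)²/51 = 1/51 = 0.0196
Sum = 1.122

1.122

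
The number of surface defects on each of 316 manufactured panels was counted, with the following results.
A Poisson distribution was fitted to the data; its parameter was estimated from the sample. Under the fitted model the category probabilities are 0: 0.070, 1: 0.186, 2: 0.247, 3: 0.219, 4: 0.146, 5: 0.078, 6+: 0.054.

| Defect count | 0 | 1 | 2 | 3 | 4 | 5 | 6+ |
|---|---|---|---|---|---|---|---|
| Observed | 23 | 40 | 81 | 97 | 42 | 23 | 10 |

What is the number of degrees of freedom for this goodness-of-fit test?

There are k = 7 categories and 1 parameter estimated from the data, so df = 7 − 1 − 1 = 5.

5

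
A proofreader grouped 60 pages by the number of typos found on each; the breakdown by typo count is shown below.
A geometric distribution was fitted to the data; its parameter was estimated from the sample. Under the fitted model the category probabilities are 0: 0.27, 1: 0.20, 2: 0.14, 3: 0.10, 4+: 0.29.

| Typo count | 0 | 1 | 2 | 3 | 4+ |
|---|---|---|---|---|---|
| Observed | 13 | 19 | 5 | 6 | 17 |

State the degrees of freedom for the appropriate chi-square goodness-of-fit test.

There are k = 5 categories and 1 parameter estimated from the data, so df = 5 − 1 − 1 = 3.

3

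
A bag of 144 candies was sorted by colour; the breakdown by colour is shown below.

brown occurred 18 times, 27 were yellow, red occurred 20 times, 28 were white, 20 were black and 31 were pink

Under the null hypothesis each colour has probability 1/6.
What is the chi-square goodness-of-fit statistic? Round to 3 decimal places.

Under H₀ each category has probability 1/6, so each expected count is 144/6 = 24.
cat         O        E   (O−E)²/E
brown      18       24     1.5000
yellow     27       24     0.3750
red        20       24     0.6667
white      28       24     0.6667
black      20       24     0.6667
pink       31       24     2.0417
Sum = 5.917

5.917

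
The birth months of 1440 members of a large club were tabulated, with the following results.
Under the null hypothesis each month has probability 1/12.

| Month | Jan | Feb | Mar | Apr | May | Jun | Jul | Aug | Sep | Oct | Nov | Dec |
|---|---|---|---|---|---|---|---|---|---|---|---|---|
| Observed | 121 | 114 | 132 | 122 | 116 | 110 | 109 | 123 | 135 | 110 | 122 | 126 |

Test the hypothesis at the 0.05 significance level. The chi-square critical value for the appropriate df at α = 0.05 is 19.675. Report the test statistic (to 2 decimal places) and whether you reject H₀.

Expected count for each of the 12 categories: 1440/12 = 120.
Jan: (121 − 120)²/120 = 1/120 = 0.008
Feb: (114 − 120)²/120 = 36/120 = 0.300
Mar: (132 − 120)²/120 = 144/120 = 1.200
Apr: (122 − 120)²/120 = 4/120 = 0.033
May: (116 − 120)²/120 = 16/120 = 0.133
Jun: (110 − 120)²/120 = 100/120 = 0.833
Jul: (109 − 120)²/120 = 121/120 = 1.008
Aug: (123 − 120)²/120 = 9/120 = 0.075
Sep: (135 − 120)²/120 = 225/120 = 1.875
Oct: (110 − 120)²/120 = 100/120 = 0.833
Nov: (122 − 120)²/120 = 4/120 = 0.033
Dec: (126 − 120)²/120 = 36/120 = 0.300
Sum = 6.63
df = 11. Since 6.63 < 19.675, we do not reject H₀.

6.63; do not reject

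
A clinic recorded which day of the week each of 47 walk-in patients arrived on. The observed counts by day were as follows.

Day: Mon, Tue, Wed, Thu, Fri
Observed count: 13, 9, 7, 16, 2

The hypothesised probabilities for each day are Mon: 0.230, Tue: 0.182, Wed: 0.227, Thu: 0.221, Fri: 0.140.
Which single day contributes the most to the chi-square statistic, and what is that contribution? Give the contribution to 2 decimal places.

Expected counts E_i = n·p_i: 47×0.230 = 10.81, 47×0.182 = 8.554, 47×0.227 = 10.669, 47×0.221 = 10.387, 47×0.140 = 6.58.
cat         O        E   (O−E)²/E
Mon        13    10.81      0.444
Tue         9    8.554      0.023
Wed         7   10.669      1.262
Thu        16   10.387      3.033
Fri         2     6.58      3.188
The largest term is for Fri: 3.19.

Fri, 3.19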